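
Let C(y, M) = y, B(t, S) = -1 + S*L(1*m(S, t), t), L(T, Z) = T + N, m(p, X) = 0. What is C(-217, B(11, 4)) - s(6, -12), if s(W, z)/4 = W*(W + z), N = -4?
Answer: -73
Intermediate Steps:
s(W, z) = 4*W*(W + z) (s(W, z) = 4*(W*(W + z)) = 4*W*(W + z))
L(T, Z) = -4 + T (L(T, Z) = T - 4 = -4 + T)
B(t, S) = -1 - 4*S (B(t, S) = -1 + S*(-4 + 1*0) = -1 + S*(-4 + 0) = -1 + S*(-4) = -1 - 4*S)
C(-217, B(11, 4)) - s(6, -12) = -217 - 4*6*(6 - 12) = -217 - 4*6*(-6) = -217 - 1*(-144) = -217 + 144 = -73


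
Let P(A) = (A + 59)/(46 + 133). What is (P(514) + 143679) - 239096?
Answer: -17079070/179 ≈ -95414.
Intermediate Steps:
P(A) = 59/179 + A/179 (P(A) = (59 + A)/179 = (59 + A)*(1/179) = 59/179 + A/179)
(P(514) + 143679) - 239096 = ((59/179 + (1/179)*514) + 143679) - 239096 = ((59/179 + 514/179) + 143679) - 239096 = (573/179 + 143679) - 239096 = 25719114/179 - 239096 = -17079070/179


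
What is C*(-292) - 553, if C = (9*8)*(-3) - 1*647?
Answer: 251443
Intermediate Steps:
C = -863 (C = 72*(-3) - 647 = -216 - 647 = -863)
C*(-292) - 553 = -863*(-292) - 553 = 251996 - 553 = 251443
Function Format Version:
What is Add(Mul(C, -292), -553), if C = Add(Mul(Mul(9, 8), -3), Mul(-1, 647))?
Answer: 251443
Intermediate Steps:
C = -863 (C = Add(Mul(72, -3), -647) = Add(-216, -647) = -863)
Add(Mul(C, -292), -553) = Add(Mul(-863, -292), -553) = Add(251996, -553) = 251443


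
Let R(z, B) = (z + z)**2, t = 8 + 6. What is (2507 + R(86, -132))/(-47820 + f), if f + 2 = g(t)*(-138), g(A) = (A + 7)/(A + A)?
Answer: -64182/95851 ≈ -0.66960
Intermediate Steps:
t = 14
g(A) = (7 + A)/(2*A) (g(A) = (7 + A)/((2*A)) = (7 + A)*(1/(2*A)) = (7 + A)/(2*A))
R(z, B) = 4*z**2 (R(z, B) = (2*z)**2 = 4*z**2)
f = -211/2 (f = -2 + ((1/2)*(7 + 14)/14)*(-138) = -2 + ((1/2)*(1/14)*21)*(-138) = -2 + (3/4)*(-138) = -2 - 207/2 = -211/2 ≈ -105.50)
(2507 + R(86, -132))/(-47820 + f) = (2507 + 4*86**2)/(-47820 - 211/2) = (2507 + 4*7396)/(-95851/2) = (2507 + 29584)*(-2/95851) = 32091*(-2/95851) = -64182/95851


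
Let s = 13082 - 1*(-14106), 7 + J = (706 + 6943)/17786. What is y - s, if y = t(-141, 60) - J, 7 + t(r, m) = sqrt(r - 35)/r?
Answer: -483573417/17786 - 4*I*sqrt(11)/141 ≈ -27188.0 - 0.094089*I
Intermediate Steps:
J = -116853/17786 (J = -7 + (706 + 6943)/17786 = -7 + 7649*(1/17786) = -7 + 7649/17786 = -116853/17786 ≈ -6.5699)
s = 27188 (s = 13082 + 14106 = 27188)
t(r, m) = -7 + sqrt(-35 + r)/r (t(r, m) = -7 + sqrt(r - 35)/r = -7 + sqrt(-35 + r)/r)
y = -7649/17786 - 4*I*sqrt(11)/141 (y = (-7 + sqrt(-35 - 141)/(-141)) - 1*(-116853/17786) = (-7 - 4*I*sqrt(11)/141) + 116853/17786 = -7649/17786 - 4*I*sqrt(11)/141 ≈ -0.43006 - 0.094089*I)
y - s = (-7649/17786 - 4*I*sqrt(11)/141) - 1*27188 = (-7649/17786 - 4*I*sqrt(11)/141) - 27188 = -483573417/17786 - 4*I*sqrt(11)/141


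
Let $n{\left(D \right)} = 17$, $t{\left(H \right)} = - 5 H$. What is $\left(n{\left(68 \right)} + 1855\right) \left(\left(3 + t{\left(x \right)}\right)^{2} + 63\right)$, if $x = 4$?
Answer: $658944$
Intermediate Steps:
$\left(n{\left(68 \right)} + 1855\right) \left(\left(3 + t{\left(x \right)}\right)^{2} + 63\right) = \left(17 + 1855\right) \left(\left(3 - 20\right)^{2} + 63\right) = 1872 \left(\left(3 - 20\right)^{2} + 63\right) = 1872 \left(\left(-17\right)^{2} + 63\right) = 1872 \left(289 + 63\right) = 1872 \cdot 352 = 658944$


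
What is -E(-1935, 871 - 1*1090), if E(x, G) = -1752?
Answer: 1752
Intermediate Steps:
-E(-1935, 871 - 1*1090) = -1*(-1752) = 1752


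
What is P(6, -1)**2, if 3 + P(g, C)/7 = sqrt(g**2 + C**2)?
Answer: 2254 - 294*sqrt(37) ≈ 465.67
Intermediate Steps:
P(g, C) = -21 + 7*sqrt(C**2 + g**2) (P(g, C) = -21 + 7*sqrt(g**2 + C**2) = -21 + 7*sqrt(C**2 + g**2))
P(6, -1)**2 = (-21 + 7*sqrt((-1)**2 + 6**2))**2 = (-21 + 7*sqrt(1 + 36))**2 = (-21 + 7*sqrt(37))**2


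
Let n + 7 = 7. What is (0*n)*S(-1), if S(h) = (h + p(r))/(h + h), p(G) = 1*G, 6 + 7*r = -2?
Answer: 0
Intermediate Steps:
n = 0 (n = -7 + 7 = 0)
r = -8/7 (r = -6/7 + (1/7)*(-2) = -6/7 - 2/7 = -8/7 ≈ -1.1429)
p(G) = G
S(h) = (-8/7 + h)/(2*h) (S(h) = (h - 8/7)/(h + h) = (-8/7 + h)/((2*h)) = (-8/7 + h)*(1/(2*h)) = (-8/7 + h)/(2*h))
(0*n)*S(-1) = (0*0)*((1/14)*(-8 + 7*(-1))/(-1)) = 0*((1/14)*(-1)*(-8 - 7)) = 0*((1/14)*(-1)*(-15)) = 0*(15/14) = 0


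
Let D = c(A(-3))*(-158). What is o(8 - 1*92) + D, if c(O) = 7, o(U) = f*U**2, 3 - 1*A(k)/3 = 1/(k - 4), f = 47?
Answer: 330526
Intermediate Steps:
A(k) = 9 - 3/(-4 + k) (A(k) = 9 - 3/(k - 4) = 9 - 3/(-4 + k))
o(U) = 47*U**2
D = -1106 (D = 7*(-158) = -1106)
o(8 - 1*92) + D = 47*(8 - 1*92)**2 - 1106 = 47*(8 - 92)**2 - 1106 = 47*(-84)**2 - 1106 = 47*7056 - 1106 = 331632 - 1106 = 330526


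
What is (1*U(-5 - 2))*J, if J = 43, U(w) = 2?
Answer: 86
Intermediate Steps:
(1*U(-5 - 2))*J = (1*2)*43 = 2*43 = 86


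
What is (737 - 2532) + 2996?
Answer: 1201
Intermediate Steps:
(737 - 2532) + 2996 = -1795 + 2996 = 1201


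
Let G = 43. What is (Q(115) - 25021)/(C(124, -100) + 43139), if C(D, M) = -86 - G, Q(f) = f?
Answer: -12453/21505 ≈ -0.57907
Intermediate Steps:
C(D, M) = -129 (C(D, M) = -86 - 1*43 = -86 - 43 = -129)
(Q(115) - 25021)/(C(124, -100) + 43139) = (115 - 25021)/(-129 + 43139) = -24906/43010 = -24906*1/43010 = -12453/21505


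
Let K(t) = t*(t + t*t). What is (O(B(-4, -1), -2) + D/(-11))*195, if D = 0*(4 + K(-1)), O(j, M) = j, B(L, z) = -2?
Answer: -390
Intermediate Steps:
K(t) = t*(t + t²)
D = 0 (D = 0*(4 + (-1)²*(1 - 1)) = 0*(4 + 1*0) = 0*(4 + 0) = 0*4 = 0)
(O(B(-4, -1), -2) + D/(-11))*195 = (-2 + 0/(-11))*195 = (-2 + 0*(-1/11))*195 = (-2 + 0)*195 = -2*195 = -390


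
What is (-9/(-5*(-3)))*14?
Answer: -42/5 ≈ -8.4000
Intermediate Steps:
(-9/(-5*(-3)))*14 = (-9/15)*14 = ((1/15)*(-9))*14 = -⅗*14 = -42/5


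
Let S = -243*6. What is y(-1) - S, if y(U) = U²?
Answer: 1459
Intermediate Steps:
S = -1458
y(-1) - S = (-1)² - 1*(-1458) = 1 + 1458 = 1459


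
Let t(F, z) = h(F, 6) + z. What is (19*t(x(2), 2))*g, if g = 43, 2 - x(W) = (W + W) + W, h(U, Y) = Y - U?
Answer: 9804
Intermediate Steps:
x(W) = 2 - 3*W (x(W) = 2 - ((W + W) + W) = 2 - (2*W + W) = 2 - 3*W)
t(F, z) = 6 + z - F (t(F, z) = (6 - F) + z = 6 + z - F)
(19*t(x(2), 2))*g = (19*(6 + 2 - (2 - 3*2)))*43 = (19*(6 + 2 - (2 - 6)))*43 = (19*(6 + 2 - 1*(-4)))*43 = (19*(6 + 2 + 4))*43 = (19*12)*43 = 228*43 = 9804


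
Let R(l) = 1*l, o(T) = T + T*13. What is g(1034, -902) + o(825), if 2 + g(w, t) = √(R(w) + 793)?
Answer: 11548 + 3*√203 ≈ 11591.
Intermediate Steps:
o(T) = 14*T (o(T) = T + 13*T = 14*T)
R(l) = l
g(w, t) = -2 + √(793 + w) (g(w, t) = -2 + √(w + 793) = -2 + √(793 + w))
g(1034, -902) + o(825) = (-2 + √(793 + 1034)) + 14*825 = (-2 + √1827) + 11550 = (-2 + 3*√203) + 11550 = 11548 + 3*√203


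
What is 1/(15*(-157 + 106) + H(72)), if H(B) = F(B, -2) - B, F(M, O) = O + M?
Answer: -1/767 ≈ -0.0013038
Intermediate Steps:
F(M, O) = M + O
H(B) = -2 (H(B) = (B - 2) - B = (-2 + B) - B = -2)
1/(15*(-157 + 106) + H(72)) = 1/(15*(-157 + 106) - 2) = 1/(15*(-51) - 2) = 1/(-765 - 2) = 1/(-767) = -1/767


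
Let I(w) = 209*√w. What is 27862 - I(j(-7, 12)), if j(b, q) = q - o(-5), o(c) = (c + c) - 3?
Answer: 26817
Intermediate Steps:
o(c) = -3 + 2*c (o(c) = 2*c - 3 = -3 + 2*c)
j(b, q) = 13 + q (j(b, q) = q - (-3 + 2*(-5)) = q - (-3 - 10) = q - 1*(-13) = q + 13 = 13 + q)
27862 - I(j(-7, 12)) = 27862 - 209*√(13 + 12) = 27862 - 209*√25 = 27862 - 209*5 = 27862 - 1*1045 = 27862 - 1045 = 26817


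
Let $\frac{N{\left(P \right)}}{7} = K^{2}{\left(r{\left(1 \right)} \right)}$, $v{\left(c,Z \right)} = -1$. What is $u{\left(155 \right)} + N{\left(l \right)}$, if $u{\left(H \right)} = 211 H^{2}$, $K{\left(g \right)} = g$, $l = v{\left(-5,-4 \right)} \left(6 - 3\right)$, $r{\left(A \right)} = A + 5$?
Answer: $5069527$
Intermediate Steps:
$r{\left(A \right)} = 5 + A$
$l = -3$ ($l = - (6 - 3) = \left(-1\right) 3 = -3$)
$N{\left(P \right)} = 252$ ($N{\left(P \right)} = 7 \left(5 + 1\right)^{2} = 7 \cdot 6^{2} = 7 \cdot 36 = 252$)
$u{\left(155 \right)} + N{\left(l \right)} = 211 \cdot 155^{2} + 252 = 211 \cdot 24025 + 252 = 5069275 + 252 = 5069527$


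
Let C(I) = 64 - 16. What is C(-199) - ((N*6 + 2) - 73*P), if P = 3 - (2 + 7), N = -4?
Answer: -368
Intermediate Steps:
C(I) = 48
P = -6 (P = 3 - 1*9 = 3 - 9 = -6)
C(-199) - ((N*6 + 2) - 73*P) = 48 - ((-4*6 + 2) - 73*(-6)) = 48 - ((-24 + 2) + 438) = 48 - (-22 + 438) = 48 - 1*416 = 48 - 416 = -368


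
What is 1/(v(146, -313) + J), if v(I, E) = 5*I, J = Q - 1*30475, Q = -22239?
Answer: -1/51984 ≈ -1.9237e-5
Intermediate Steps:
J = -52714 (J = -22239 - 1*30475 = -22239 - 30475 = -52714)
1/(v(146, -313) + J) = 1/(5*146 - 52714) = 1/(730 - 52714) = 1/(-51984) = -1/51984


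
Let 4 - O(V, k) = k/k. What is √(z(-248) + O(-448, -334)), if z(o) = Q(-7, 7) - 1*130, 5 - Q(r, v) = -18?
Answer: 2*I*√26 ≈ 10.198*I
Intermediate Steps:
Q(r, v) = 23 (Q(r, v) = 5 - 1*(-18) = 5 + 18 = 23)
O(V, k) = 3 (O(V, k) = 4 - k/k = 4 - 1*1 = 4 - 1 = 3)
z(o) = -107 (z(o) = 23 - 1*130 = 23 - 130 = -107)
√(z(-248) + O(-448, -334)) = √(-107 + 3) = √(-104) = 2*I*√26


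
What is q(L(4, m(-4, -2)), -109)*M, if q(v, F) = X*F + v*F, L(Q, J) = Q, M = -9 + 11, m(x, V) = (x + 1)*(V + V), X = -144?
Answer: 30520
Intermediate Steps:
m(x, V) = 2*V*(1 + x) (m(x, V) = (1 + x)*(2*V) = 2*V*(1 + x))
M = 2
q(v, F) = -144*F + F*v (q(v, F) = -144*F + v*F = -144*F + F*v)
q(L(4, m(-4, -2)), -109)*M = -109*(-144 + 4)*2 = -109*(-140)*2 = 15260*2 = 30520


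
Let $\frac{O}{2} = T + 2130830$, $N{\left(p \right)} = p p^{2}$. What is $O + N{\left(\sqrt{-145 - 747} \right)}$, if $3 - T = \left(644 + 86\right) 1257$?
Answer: $2426446 - 1784 i \sqrt{223} \approx 2.4264 \cdot 10^{6} - 26641.0 i$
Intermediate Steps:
$T = -917607$ ($T = 3 - \left(644 + 86\right) 1257 = 3 - 730 \cdot 1257 = 3 - 917610 = -917607$)
$N{\left(p \right)} = p^{3}$
$O = 2426446$ ($O = 2 \left(-917607 + 2130830\right) = 2 \cdot 1213223 = 2426446$)
$O + N{\left(\sqrt{-145 - 747} \right)} = 2426446 + \left(\sqrt{-145 - 747}\right)^{3} = 2426446 + \left(\sqrt{-892}\right)^{3} = 2426446 + \left(2 i \sqrt{223}\right)^{3} = 2426446 - 1784 i \sqrt{223}$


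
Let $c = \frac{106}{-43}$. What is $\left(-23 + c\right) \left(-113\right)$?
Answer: $\frac{123735}{43} \approx 2877.6$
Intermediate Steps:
$c = - \frac{106}{43}$ ($c = 106 \left(- \frac{1}{43}\right) = - \frac{106}{43} \approx -2.4651$)
$\left(-23 + c\right) \left(-113\right) = \left(-23 - \frac{106}{43}\right) \left(-113\right) = \left(- \frac{1095}{43}\right) \left(-113\right) = \frac{123735}{43}$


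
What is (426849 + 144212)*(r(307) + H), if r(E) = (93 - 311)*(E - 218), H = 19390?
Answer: -6852732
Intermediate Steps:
r(E) = 47524 - 218*E (r(E) = -218*(-218 + E) = 47524 - 218*E)
(426849 + 144212)*(r(307) + H) = (426849 + 144212)*((47524 - 218*307) + 19390) = 571061*((47524 - 66926) + 19390) = 571061*(-19402 + 19390) = 571061*(-12) = -6852732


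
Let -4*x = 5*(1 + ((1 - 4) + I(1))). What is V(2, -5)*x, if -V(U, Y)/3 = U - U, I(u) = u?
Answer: 0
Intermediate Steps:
V(U, Y) = 0 (V(U, Y) = -3*(U - U) = -3*0 = 0)
x = 5/4 (x = -5*(1 + ((1 - 4) + 1))/4 = -5*(1 + (-3 + 1))/4 = -5*(1 - 2)/4 = -5*(-1)/4 = -¼*(-5) = 5/4 ≈ 1.2500)
V(2, -5)*x = 0*(5/4) = 0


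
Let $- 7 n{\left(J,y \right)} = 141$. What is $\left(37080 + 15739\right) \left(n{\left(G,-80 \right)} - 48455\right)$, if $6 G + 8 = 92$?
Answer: $- \frac{17922859994}{7} \approx -2.5604 \cdot 10^{9}$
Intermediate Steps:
$G = 14$ ($G = - \frac{4}{3} + \frac{1}{6} \cdot 92 = - \frac{4}{3} + \frac{46}{3} = 14$)
$n{\left(J,y \right)} = - \frac{141}{7}$ ($n{\left(J,y \right)} = \left(- \frac{1}{7}\right) 141 = - \frac{141}{7}$)
$\left(37080 + 15739\right) \left(n{\left(G,-80 \right)} - 48455\right) = \left(37080 + 15739\right) \left(- \frac{141}{7} - 48455\right) = 52819 \left(- \frac{339326}{7}\right) = - \frac{17922859994}{7}$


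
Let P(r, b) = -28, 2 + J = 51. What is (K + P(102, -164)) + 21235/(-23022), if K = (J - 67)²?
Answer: 6793277/23022 ≈ 295.08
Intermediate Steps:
J = 49 (J = -2 + 51 = 49)
K = 324 (K = (49 - 67)² = (-18)² = 324)
(K + P(102, -164)) + 21235/(-23022) = (324 - 28) + 21235/(-23022) = 296 + 21235*(-1/23022) = 296 - 21235/23022 = 6793277/23022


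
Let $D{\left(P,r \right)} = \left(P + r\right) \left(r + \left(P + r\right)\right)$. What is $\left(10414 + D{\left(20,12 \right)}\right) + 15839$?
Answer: $27661$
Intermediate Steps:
$D{\left(P,r \right)} = \left(P + r\right) \left(P + 2 r\right)$
$\left(10414 + D{\left(20,12 \right)}\right) + 15839 = \left(10414 + \left(20^{2} + 2 \cdot 12^{2} + 3 \cdot 20 \cdot 12\right)\right) + 15839 = \left(10414 + \left(400 + 2 \cdot 144 + 720\right)\right) + 15839 = \left(10414 + \left(400 + 288 + 720\right)\right) + 15839 = \left(10414 + 1408\right) + 15839 = 11822 + 15839 = 27661$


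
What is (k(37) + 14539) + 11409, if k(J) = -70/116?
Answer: 1504949/58 ≈ 25947.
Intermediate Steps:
k(J) = -35/58 (k(J) = -70*1/116 = -35/58)
(k(37) + 14539) + 11409 = (-35/58 + 14539) + 11409 = 843227/58 + 11409 = 1504949/58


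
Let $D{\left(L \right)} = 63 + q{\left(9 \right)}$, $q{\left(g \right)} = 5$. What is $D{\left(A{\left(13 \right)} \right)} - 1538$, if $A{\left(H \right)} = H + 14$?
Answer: $-1470$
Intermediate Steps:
$A{\left(H \right)} = 14 + H$
$D{\left(L \right)} = 68$ ($D{\left(L \right)} = 63 + 5 = 68$)
$D{\left(A{\left(13 \right)} \right)} - 1538 = 68 - 1538 = -1470$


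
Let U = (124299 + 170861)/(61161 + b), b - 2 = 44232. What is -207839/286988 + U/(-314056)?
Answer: -171988537481669/237482082981364 ≈ -0.72422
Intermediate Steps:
b = 44234 (b = 2 + 44232 = 44234)
U = 59032/21079 (U = (124299 + 170861)/(61161 + 44234) = 295160/105395 = 295160*(1/105395) = 59032/21079 ≈ 2.8005)
-207839/286988 + U/(-314056) = -207839/286988 + (59032/21079)/(-314056) = -207839*1/286988 + (59032/21079)*(-1/314056) = -207839/286988 - 7379/827498303 = -171988537481669/237482082981364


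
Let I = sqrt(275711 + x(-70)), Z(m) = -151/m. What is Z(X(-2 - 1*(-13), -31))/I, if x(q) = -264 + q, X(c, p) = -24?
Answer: 151*sqrt(275377)/6609048 ≈ 0.011990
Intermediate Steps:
I = sqrt(275377) (I = sqrt(275711 + (-264 - 70)) = sqrt(275711 - 334) = sqrt(275377) ≈ 524.76)
Z(X(-2 - 1*(-13), -31))/I = (-151/(-24))/(sqrt(275377)) = (-151*(-1/24))*(sqrt(275377)/275377) = 151*(sqrt(275377)/275377)/24 = 151*sqrt(275377)/6609048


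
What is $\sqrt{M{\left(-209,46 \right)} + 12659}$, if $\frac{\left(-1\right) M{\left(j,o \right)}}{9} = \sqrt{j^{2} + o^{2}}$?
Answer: $\sqrt{12659 - 9 \sqrt{45797}} \approx 103.6$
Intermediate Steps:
$M{\left(j,o \right)} = - 9 \sqrt{j^{2} + o^{2}}$
$\sqrt{M{\left(-209,46 \right)} + 12659} = \sqrt{- 9 \sqrt{\left(-209\right)^{2} + 46^{2}} + 12659} = \sqrt{- 9 \sqrt{43681 + 2116} + 12659} = \sqrt{- 9 \sqrt{45797} + 12659} = \sqrt{12659 - 9 \sqrt{45797}}$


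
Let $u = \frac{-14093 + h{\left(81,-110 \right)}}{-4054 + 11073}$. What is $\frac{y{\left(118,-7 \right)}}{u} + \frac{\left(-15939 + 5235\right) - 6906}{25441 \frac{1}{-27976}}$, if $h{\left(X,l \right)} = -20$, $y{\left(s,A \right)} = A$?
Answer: $\frac{534932562641}{27619141} \approx 19368.0$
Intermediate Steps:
$u = - \frac{14113}{7019}$ ($u = \frac{-14093 - 20}{-4054 + 11073} = - \frac{14113}{7019} \approx -2.0107$)
$\frac{y{\left(118,-7 \right)}}{u} + \frac{\left(-15939 + 5235\right) - 6906}{25441 \frac{1}{-27976}} = - \frac{7}{- \frac{14113}{7019}} + \frac{\left(-15939 + 5235\right) - 6906}{25441 \frac{1}{-27976}} = \left(-7\right) \left(- \frac{7019}{14113}\right) + \frac{-10704 - 6906}{25441 \left(- \frac{1}{27976}\right)} = \frac{49133}{14113} - \frac{17610}{- \frac{1957}{2152}} = \frac{49133}{14113} - - \frac{37896720}{1957} = \frac{49133}{14113} + \frac{37896720}{1957} = \frac{534932562641}{27619141}$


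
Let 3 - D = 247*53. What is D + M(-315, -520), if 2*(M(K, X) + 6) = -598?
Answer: -13393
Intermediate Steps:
M(K, X) = -305 (M(K, X) = -6 + (½)*(-598) = -6 - 299 = -305)
D = -13088 (D = 3 - 247*53 = 3 - 1*13091 = 3 - 13091 = -13088)
D + M(-315, -520) = -13088 - 305 = -13393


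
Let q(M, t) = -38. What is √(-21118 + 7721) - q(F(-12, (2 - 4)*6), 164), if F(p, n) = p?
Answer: 38 + I*√13397 ≈ 38.0 + 115.75*I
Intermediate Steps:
√(-21118 + 7721) - q(F(-12, (2 - 4)*6), 164) = √(-21118 + 7721) - 1*(-38) = √(-13397) + 38 = I*√13397 + 38 = 38 + I*√13397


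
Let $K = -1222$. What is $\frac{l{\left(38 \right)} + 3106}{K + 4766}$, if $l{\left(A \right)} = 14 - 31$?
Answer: $\frac{3089}{3544} \approx 0.87161$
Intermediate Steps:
$l{\left(A \right)} = -17$ ($l{\left(A \right)} = 14 - 31 = -17$)
$\frac{l{\left(38 \right)} + 3106}{K + 4766} = \frac{-17 + 3106}{-1222 + 4766} = \frac{3089}{3544}$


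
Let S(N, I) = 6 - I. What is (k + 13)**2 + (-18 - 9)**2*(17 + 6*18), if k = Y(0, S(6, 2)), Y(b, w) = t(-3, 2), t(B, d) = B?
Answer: 91225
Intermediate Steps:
Y(b, w) = -3
k = -3
(k + 13)**2 + (-18 - 9)**2*(17 + 6*18) = (-3 + 13)**2 + (-18 - 9)**2*(17 + 6*18) = 10**2 + (-27)**2*(17 + 108) = 100 + 729*125 = 100 + 91125 = 91225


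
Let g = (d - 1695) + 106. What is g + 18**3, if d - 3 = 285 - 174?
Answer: 4357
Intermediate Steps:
d = 114 (d = 3 + (285 - 174) = 3 + 111 = 114)
g = -1475 (g = (114 - 1695) + 106 = -1581 + 106 = -1475)
g + 18**3 = -1475 + 18**3 = -1475 + 5832 = 4357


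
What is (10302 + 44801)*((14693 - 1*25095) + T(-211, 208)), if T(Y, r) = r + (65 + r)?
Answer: -546676863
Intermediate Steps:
T(Y, r) = 65 + 2*r
(10302 + 44801)*((14693 - 1*25095) + T(-211, 208)) = (10302 + 44801)*((14693 - 1*25095) + (65 + 2*208)) = 55103*((14693 - 25095) + (65 + 416)) = 55103*(-10402 + 481) = 55103*(-9921) = -546676863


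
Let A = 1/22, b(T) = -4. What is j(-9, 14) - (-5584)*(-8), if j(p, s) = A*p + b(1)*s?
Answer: -984025/22 ≈ -44728.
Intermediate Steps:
A = 1/22 ≈ 0.045455
j(p, s) = -4*s + p/22 (j(p, s) = p/22 - 4*s = -4*s + p/22)
j(-9, 14) - (-5584)*(-8) = (-4*14 + (1/22)*(-9)) - (-5584)*(-8) = (-56 - 9/22) - 349*128 = -1241/22 - 44672 = -984025/22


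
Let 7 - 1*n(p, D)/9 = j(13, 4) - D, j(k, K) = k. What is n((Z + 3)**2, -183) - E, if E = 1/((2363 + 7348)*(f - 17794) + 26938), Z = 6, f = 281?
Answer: -289241110304/170041805 ≈ -1701.0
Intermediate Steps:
n(p, D) = -54 + 9*D (n(p, D) = 63 - 9*(13 - D) = 63 + (-117 + 9*D) = -54 + 9*D)
E = -1/170041805 (E = 1/((2363 + 7348)*(281 - 17794) + 26938) = 1/(9711*(-17513) + 26938) = 1/(-170068743 + 26938) = 1/(-170041805) = -1/170041805 ≈ -5.8809e-9)
n((Z + 3)**2, -183) - E = (-54 + 9*(-183)) - 1*(-1/170041805) = (-54 - 1647) + 1/170041805 = -1701 + 1/170041805 = -289241110304/170041805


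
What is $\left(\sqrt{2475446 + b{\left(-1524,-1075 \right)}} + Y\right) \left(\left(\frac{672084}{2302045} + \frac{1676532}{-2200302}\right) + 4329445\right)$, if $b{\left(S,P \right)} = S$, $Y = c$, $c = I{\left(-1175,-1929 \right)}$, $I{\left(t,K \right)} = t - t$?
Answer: $\frac{281147146137302551 \sqrt{2473922}}{64938387405} \approx 6.8097 \cdot 10^{9}$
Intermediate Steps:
$I{\left(t,K \right)} = 0$
$c = 0$
$Y = 0$
$\left(\sqrt{2475446 + b{\left(-1524,-1075 \right)}} + Y\right) \left(\left(\frac{672084}{2302045} + \frac{1676532}{-2200302}\right) + 4329445\right) = \left(\sqrt{2475446 - 1524} + 0\right) \left(\left(\frac{672084}{2302045} + \frac{1676532}{-2200302}\right) + 4329445\right) = \left(\sqrt{2473922} + 0\right) \left(\left(672084 \cdot \frac{1}{2302045} + 1676532 \left(- \frac{1}{2200302}\right)\right) + 4329445\right) = \sqrt{2473922} \left(\left(\frac{672084}{2302045} - \frac{21494}{28209}\right) + 4329445\right) = \sqrt{2473922} \left(- \frac{30521337674}{64938387405} + 4329445\right) = \sqrt{2473922} \cdot \frac{281147146137302551}{64938387405} = \frac{281147146137302551 \sqrt{2473922}}{64938387405}$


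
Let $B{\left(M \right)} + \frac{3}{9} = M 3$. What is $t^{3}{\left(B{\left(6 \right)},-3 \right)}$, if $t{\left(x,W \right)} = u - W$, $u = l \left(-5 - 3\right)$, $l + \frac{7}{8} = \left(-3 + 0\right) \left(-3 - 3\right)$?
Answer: $-2406104$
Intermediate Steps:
$l = \frac{137}{8}$ ($l = - \frac{7}{8} + \left(-3 + 0\right) \left(-3 - 3\right) = - \frac{7}{8} - -18 = - \frac{7}{8} + 18 = \frac{137}{8} \approx 17.125$)
$B{\left(M \right)} = - \frac{1}{3} + 3 M$ ($B{\left(M \right)} = - \frac{1}{3} + M 3 = - \frac{1}{3} + 3 M$)
$u = -137$ ($u = \frac{137 \left(-5 - 3\right)}{8} = \frac{137}{8} \left(-8\right) = -137$)
$t{\left(x,W \right)} = -137 - W$
$t^{3}{\left(B{\left(6 \right)},-3 \right)} = \left(-137 - -3\right)^{3} = \left(-137 + 3\right)^{3} = \left(-134\right)^{3} = -2406104$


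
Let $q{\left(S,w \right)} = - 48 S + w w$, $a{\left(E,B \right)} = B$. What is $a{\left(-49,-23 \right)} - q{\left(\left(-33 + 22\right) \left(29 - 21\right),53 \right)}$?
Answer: $-7056$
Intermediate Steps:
$q{\left(S,w \right)} = w^{2} - 48 S$ ($q{\left(S,w \right)} = - 48 S + w^{2} = w^{2} - 48 S$)
$a{\left(-49,-23 \right)} - q{\left(\left(-33 + 22\right) \left(29 - 21\right),53 \right)} = -23 - \left(53^{2} - 48 \left(-33 + 22\right) \left(29 - 21\right)\right) = -23 - \left(2809 - 48 \left(\left(-11\right) 8\right)\right) = -23 - \left(2809 - -4224\right) = -23 - \left(2809 + 4224\right) = -23 - 7033 = -7056$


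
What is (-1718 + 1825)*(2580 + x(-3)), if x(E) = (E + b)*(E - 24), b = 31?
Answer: 195168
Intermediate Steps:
x(E) = (-24 + E)*(31 + E) (x(E) = (E + 31)*(E - 24) = (31 + E)*(-24 + E) = (-24 + E)*(31 + E))
(-1718 + 1825)*(2580 + x(-3)) = (-1718 + 1825)*(2580 + (-744 + (-3)² + 7*(-3))) = 107*(2580 + (-744 + 9 - 21)) = 107*(2580 - 756) = 107*1824 = 195168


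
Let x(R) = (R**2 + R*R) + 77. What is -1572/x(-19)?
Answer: -1572/799 ≈ -1.9675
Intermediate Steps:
x(R) = 77 + 2*R**2 (x(R) = (R**2 + R**2) + 77 = 2*R**2 + 77 = 77 + 2*R**2)
-1572/x(-19) = -1572/(77 + 2*(-19)**2) = -1572/(77 + 2*361) = -1572/(77 + 722) = -1572/799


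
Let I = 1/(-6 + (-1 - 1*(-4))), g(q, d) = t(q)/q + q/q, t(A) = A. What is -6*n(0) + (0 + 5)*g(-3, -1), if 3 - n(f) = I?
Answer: -10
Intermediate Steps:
g(q, d) = 2 (g(q, d) = q/q + q/q = 1 + 1 = 2)
I = -1/3 (I = 1/(-6 + (-1 + 4)) = 1/(-6 + 3) = 1/(-3) = -1/3 ≈ -0.33333)
n(f) = 10/3 (n(f) = 3 - 1*(-1/3) = 3 + 1/3 = 10/3)
-6*n(0) + (0 + 5)*g(-3, -1) = -6*10/3 + (0 + 5)*2 = -20 + 5*2 = -20 + 10 = -10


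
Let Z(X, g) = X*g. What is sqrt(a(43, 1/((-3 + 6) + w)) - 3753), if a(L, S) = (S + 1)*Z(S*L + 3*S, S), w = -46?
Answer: 59*I*sqrt(3685917)/1849 ≈ 61.262*I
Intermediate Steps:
a(L, S) = S*(1 + S)*(3*S + L*S) (a(L, S) = (S + 1)*((S*L + 3*S)*S) = (1 + S)*((L*S + 3*S)*S) = (1 + S)*((3*S + L*S)*S) = (1 + S)*(S*(3*S + L*S)) = S*(1 + S)*(3*S + L*S))
sqrt(a(43, 1/((-3 + 6) + w)) - 3753) = sqrt((1/((-3 + 6) - 46))**2*(1 + 1/((-3 + 6) - 46))*(3 + 43) - 3753) = sqrt((1/(3 - 46))**2*(1 + 1/(3 - 46))*46 - 3753) = sqrt((1/(-43))**2*(1 + 1/(-43))*46 - 3753) = sqrt((-1/43)**2*(1 - 1/43)*46 - 3753) = sqrt((1/1849)*(42/43)*46 - 3753) = sqrt(1932/79507 - 3753) = sqrt(-298387839/79507) = 59*I*sqrt(3685917)/1849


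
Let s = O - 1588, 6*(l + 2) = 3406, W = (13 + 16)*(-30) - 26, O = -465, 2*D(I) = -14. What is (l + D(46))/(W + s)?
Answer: -1676/8847 ≈ -0.18944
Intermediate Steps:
D(I) = -7 (D(I) = (1/2)*(-14) = -7)
W = -896 (W = 29*(-30) - 26 = -870 - 26 = -896)
l = 1697/3 (l = -2 + (1/6)*3406 = -2 + 1703/3 = 1697/3 ≈ 565.67)
s = -2053 (s = -465 - 1588 = -2053)
(l + D(46))/(W + s) = (1697/3 - 7)/(-896 - 2053) = (1676/3)/(-2949) = (1676/3)*(-1/2949) = -1676/8847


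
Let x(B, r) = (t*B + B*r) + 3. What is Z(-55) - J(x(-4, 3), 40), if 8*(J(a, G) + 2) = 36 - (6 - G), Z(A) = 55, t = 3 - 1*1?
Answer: 193/4 ≈ 48.250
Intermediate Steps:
t = 2 (t = 3 - 1 = 2)
x(B, r) = 3 + 2*B + B*r (x(B, r) = (2*B + B*r) + 3 = 3 + 2*B + B*r)
J(a, G) = 7/4 + G/8 (J(a, G) = -2 + (36 - (6 - G))/8 = -2 + (36 + (-6 + G))/8 = -2 + (30 + G)/8 = -2 + (15/4 + G/8) = 7/4 + G/8)
Z(-55) - J(x(-4, 3), 40) = 55 - (7/4 + (1/8)*40) = 55 - (7/4 + 5) = 55 - 1*27/4 = 55 - 27/4 = 193/4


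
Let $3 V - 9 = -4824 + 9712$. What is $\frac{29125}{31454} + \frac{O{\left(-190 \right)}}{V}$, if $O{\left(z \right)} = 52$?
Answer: $\frac{147531949}{154030238} \approx 0.95781$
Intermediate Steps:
$V = \frac{4897}{3}$ ($V = 3 + \frac{-4824 + 9712}{3} = 3 + \frac{1}{3} \cdot 4888 = 3 + \frac{4888}{3} = \frac{4897}{3} \approx 1632.3$)
$\frac{29125}{31454} + \frac{O{\left(-190 \right)}}{V} = \frac{29125}{31454} + \frac{52}{\frac{4897}{3}} = 29125 \cdot \frac{1}{31454} + 52 \cdot \frac{3}{4897} = \frac{29125}{31454} + \frac{156}{4897} = \frac{147531949}{154030238}$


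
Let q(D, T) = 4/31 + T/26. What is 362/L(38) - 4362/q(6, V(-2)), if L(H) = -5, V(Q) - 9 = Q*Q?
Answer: -455446/65 ≈ -7006.9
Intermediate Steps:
V(Q) = 9 + Q² (V(Q) = 9 + Q*Q = 9 + Q²)
q(D, T) = 4/31 + T/26 (q(D, T) = 4*(1/31) + T*(1/26) = 4/31 + T/26)
362/L(38) - 4362/q(6, V(-2)) = 362/(-5) - 4362/(4/31 + (9 + (-2)²)/26) = 362*(-⅕) - 4362/(4/31 + (9 + 4)/26) = -362/5 - 4362/(4/31 + (1/26)*13) = -362/5 - 4362/(4/31 + ½) = -362/5 - 4362/39/62 = -362/5 - 4362*62/39 = -362/5 - 90148/13 = -455446/65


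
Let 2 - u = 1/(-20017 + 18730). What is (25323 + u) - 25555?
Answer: -296009/1287 ≈ -230.00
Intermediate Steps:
u = 2575/1287 (u = 2 - 1/(-20017 + 18730) = 2 - 1/(-1287) = 2 - 1*(-1/1287) = 2 + 1/1287 = 2575/1287 ≈ 2.0008)
(25323 + u) - 25555 = (25323 + 2575/1287) - 25555 = 32593276/1287 - 25555 = -296009/1287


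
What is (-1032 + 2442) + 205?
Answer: 1615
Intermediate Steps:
(-1032 + 2442) + 205 = 1410 + 205 = 1615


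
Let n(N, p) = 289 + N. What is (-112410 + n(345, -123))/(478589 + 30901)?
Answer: -55888/254745 ≈ -0.21939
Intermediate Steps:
(-112410 + n(345, -123))/(478589 + 30901) = (-112410 + (289 + 345))/(478589 + 30901) = (-112410 + 634)/509490 = -111776*1/509490 = -55888/254745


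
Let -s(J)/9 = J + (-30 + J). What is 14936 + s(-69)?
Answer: 16448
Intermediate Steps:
s(J) = 270 - 18*J (s(J) = -9*(J + (-30 + J)) = -9*(-30 + 2*J) = 270 - 18*J)
14936 + s(-69) = 14936 + (270 - 18*(-69)) = 14936 + (270 + 1242) = 14936 + 1512 = 16448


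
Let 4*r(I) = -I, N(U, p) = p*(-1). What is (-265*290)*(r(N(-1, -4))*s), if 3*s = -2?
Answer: -153700/3 ≈ -51233.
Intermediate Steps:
N(U, p) = -p
s = -⅔ (s = (⅓)*(-2) = -⅔ ≈ -0.66667)
r(I) = -I/4 (r(I) = (-I)/4 = -I/4)
(-265*290)*(r(N(-1, -4))*s) = (-265*290)*(-(-1)*(-4)/4*(-⅔)) = -76850*(-¼*4)*(-2)/3 = -(-76850)*(-2)/3 = -76850*⅔ = -153700/3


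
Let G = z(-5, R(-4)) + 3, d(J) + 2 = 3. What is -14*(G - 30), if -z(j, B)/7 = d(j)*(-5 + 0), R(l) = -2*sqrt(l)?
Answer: -112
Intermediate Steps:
d(J) = 1 (d(J) = -2 + 3 = 1)
z(j, B) = 35 (z(j, B) = -7*(-5 + 0) = -7*(-5) = 35)
G = 38 (G = 35 + 3 = 38)
-14*(G - 30) = -14*(38 - 30) = -14*8 = -112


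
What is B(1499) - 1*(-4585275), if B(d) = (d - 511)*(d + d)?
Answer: 7547299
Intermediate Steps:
B(d) = 2*d*(-511 + d) (B(d) = (-511 + d)*(2*d) = 2*d*(-511 + d))
B(1499) - 1*(-4585275) = 2*1499*(-511 + 1499) - 1*(-4585275) = 2*1499*988 + 4585275 = 2962024 + 4585275 = 7547299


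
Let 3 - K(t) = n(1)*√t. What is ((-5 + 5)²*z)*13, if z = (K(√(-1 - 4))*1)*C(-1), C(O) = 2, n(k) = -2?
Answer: 0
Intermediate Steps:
K(t) = 3 + 2*√t (K(t) = 3 - (-2)*√t = 3 + 2*√t)
z = 6 + 4*5^(¼)*√I (z = ((3 + 2*√(√(-1 - 4)))*1)*2 = ((3 + 2*√(√(-5)))*1)*2 = ((3 + 2*√(I*√5))*1)*2 = ((3 + 2*(5^(¼)*√I))*1)*2 = ((3 + 2*5^(¼)*√I)*1)*2 = (3 + 2*5^(¼)*√I)*2 = 6 + 4*5^(¼)*√I ≈ 10.229 + 4.2295*I)
((-5 + 5)²*z)*13 = ((-5 + 5)²*(6 + 4*5^(¼)*√I))*13 = (0²*(6 + 4*5^(¼)*√I))*13 = (0*(6 + 4*5^(¼)*√I))*13 = 0*13 = 0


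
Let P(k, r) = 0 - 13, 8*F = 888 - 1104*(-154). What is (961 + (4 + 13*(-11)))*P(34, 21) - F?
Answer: -32049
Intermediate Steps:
F = 21363 (F = (888 - 1104*(-154))/8 = (888 + 170016)/8 = (1/8)*170904 = 21363)
P(k, r) = -13
(961 + (4 + 13*(-11)))*P(34, 21) - F = (961 + (4 + 13*(-11)))*(-13) - 1*21363 = (961 + (4 - 143))*(-13) - 21363 = (961 - 139)*(-13) - 21363 = 822*(-13) - 21363 = -10686 - 21363 = -32049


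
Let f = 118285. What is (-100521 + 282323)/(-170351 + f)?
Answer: -90901/26033 ≈ -3.4918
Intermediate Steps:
(-100521 + 282323)/(-170351 + f) = (-100521 + 282323)/(-170351 + 118285) = 181802/(-52066) = 181802*(-1/52066) = -90901/26033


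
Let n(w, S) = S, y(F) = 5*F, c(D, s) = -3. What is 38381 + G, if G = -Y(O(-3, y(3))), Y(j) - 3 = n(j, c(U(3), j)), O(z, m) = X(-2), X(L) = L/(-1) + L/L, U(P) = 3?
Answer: 38381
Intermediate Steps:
X(L) = 1 - L (X(L) = L*(-1) + 1 = -L + 1 = 1 - L)
O(z, m) = 3 (O(z, m) = 1 - 1*(-2) = 1 + 2 = 3)
Y(j) = 0 (Y(j) = 3 - 3 = 0)
G = 0 (G = -1*0 = 0)
38381 + G = 38381 + 0 = 38381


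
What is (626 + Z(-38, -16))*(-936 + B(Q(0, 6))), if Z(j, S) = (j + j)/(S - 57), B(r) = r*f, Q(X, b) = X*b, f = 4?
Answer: -42844464/73 ≈ -5.8691e+5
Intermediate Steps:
B(r) = 4*r (B(r) = r*4 = 4*r)
Z(j, S) = 2*j/(-57 + S) (Z(j, S) = (2*j)/(-57 + S) = 2*j/(-57 + S))
(626 + Z(-38, -16))*(-936 + B(Q(0, 6))) = (626 + 2*(-38)/(-57 - 16))*(-936 + 4*(0*6)) = (626 + 2*(-38)/(-73))*(-936 + 4*0) = (626 + 2*(-38)*(-1/73))*(-936 + 0) = (626 + 76/73)*(-936) = (45774/73)*(-936) = -42844464/73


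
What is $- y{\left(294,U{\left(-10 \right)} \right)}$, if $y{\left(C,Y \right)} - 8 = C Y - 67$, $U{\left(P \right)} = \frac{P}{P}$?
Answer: $-235$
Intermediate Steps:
$U{\left(P \right)} = 1$
$y{\left(C,Y \right)} = -59 + C Y$ ($y{\left(C,Y \right)} = 8 + \left(C Y - 67\right) = 8 + \left(-67 + C Y\right) = -59 + C Y$)
$- y{\left(294,U{\left(-10 \right)} \right)} = - (-59 + 294 \cdot 1) = - (-59 + 294) = \left(-1\right) 235 = -235$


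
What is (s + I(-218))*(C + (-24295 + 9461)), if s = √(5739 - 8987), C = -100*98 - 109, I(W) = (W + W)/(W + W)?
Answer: -24743 - 98972*I*√203 ≈ -24743.0 - 1.4101e+6*I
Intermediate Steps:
I(W) = 1 (I(W) = (2*W)/((2*W)) = (2*W)*(1/(2*W)) = 1)
C = -9909 (C = -9800 - 109 = -9909)
s = 4*I*√203 (s = √(-3248) = 4*I*√203 ≈ 56.991*I)
(s + I(-218))*(C + (-24295 + 9461)) = (4*I*√203 + 1)*(-9909 + (-24295 + 9461)) = (1 + 4*I*√203)*(-9909 - 14834) = (1 + 4*I*√203)*(-24743) = -24743 - 98972*I*√203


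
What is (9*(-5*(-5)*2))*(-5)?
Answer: -2250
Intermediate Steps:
(9*(-5*(-5)*2))*(-5) = (9*(25*2))*(-5) = (9*50)*(-5) = 450*(-5) = -2250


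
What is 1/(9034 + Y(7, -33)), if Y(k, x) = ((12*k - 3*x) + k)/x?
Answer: 33/297932 ≈ 0.00011076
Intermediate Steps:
Y(k, x) = (-3*x + 13*k)/x (Y(k, x) = ((-3*x + 12*k) + k)/x = (-3*x + 13*k)/x)
1/(9034 + Y(7, -33)) = 1/(9034 + (-3 + 13*7/(-33))) = 1/(9034 + (-3 + 13*7*(-1/33))) = 1/(9034 + (-3 - 91/33)) = 1/(9034 - 190/33) = 1/(297932/33) = 33/297932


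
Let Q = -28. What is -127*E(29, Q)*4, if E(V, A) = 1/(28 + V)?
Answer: -508/57 ≈ -8.9123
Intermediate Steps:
-127*E(29, Q)*4 = -127*4/(28 + 29) = -127*4/57 = -508/57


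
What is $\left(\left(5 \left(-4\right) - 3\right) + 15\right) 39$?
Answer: $-312$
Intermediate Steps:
$\left(\left(5 \left(-4\right) - 3\right) + 15\right) 39 = \left(\left(-20 - 3\right) + 15\right) 39 = \left(-23 + 15\right) 39 = \left(-8\right) 39 = -312$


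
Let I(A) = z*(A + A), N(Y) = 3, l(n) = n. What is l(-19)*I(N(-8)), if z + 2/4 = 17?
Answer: -1881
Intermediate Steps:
z = 33/2 (z = -½ + 17 = 33/2 ≈ 16.500)
I(A) = 33*A (I(A) = 33*(A + A)/2 = 33*(2*A)/2 = 33*A)
l(-19)*I(N(-8)) = -627*3 = -19*99 = -1881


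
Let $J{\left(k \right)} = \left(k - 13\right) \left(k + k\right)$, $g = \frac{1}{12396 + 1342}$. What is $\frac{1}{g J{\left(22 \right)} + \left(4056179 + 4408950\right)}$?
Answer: $\frac{6869}{58146971299} \approx 1.1813 \cdot 10^{-7}$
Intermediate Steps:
$g = \frac{1}{13738} \approx 7.2791 \cdot 10^{-5}$
$J{\left(k \right)} = 2 k \left(-13 + k\right)$ ($J{\left(k \right)} = \left(-13 + k\right) 2 k = 2 k \left(-13 + k\right)$)
$\frac{1}{g J{\left(22 \right)} + \left(4056179 + 4408950\right)} = \frac{1}{\frac{2 \cdot 22 \left(-13 + 22\right)}{13738} + \left(4056179 + 4408950\right)} = \frac{1}{\frac{2 \cdot 22 \cdot 9}{13738} + 8465129} = \frac{1}{\frac{1}{13738} \cdot 396 + 8465129} = \frac{1}{\frac{198}{6869} + 8465129} = \frac{1}{\frac{58146971299}{6869}} = \frac{6869}{58146971299}$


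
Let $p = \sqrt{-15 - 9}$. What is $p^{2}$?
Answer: $-24$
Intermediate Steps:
$p = 2 i \sqrt{6}$ ($p = \sqrt{-24} = 2 i \sqrt{6} \approx 4.899 i$)
$p^{2} = \left(2 i \sqrt{6}\right)^{2} = -24$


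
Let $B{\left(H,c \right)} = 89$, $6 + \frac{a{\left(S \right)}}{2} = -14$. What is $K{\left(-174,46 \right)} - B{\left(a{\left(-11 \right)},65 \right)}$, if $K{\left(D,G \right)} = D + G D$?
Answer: $-8267$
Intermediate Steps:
$a{\left(S \right)} = -40$ ($a{\left(S \right)} = -12 + 2 \left(-14\right) = -12 - 28 = -40$)
$K{\left(D,G \right)} = D + D G$
$K{\left(-174,46 \right)} - B{\left(a{\left(-11 \right)},65 \right)} = - 174 \left(1 + 46\right) - 89 = \left(-174\right) 47 - 89 = -8178 - 89 = -8267$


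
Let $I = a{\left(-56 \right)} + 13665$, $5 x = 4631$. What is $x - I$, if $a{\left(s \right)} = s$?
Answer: $- \frac{63414}{5} \approx -12683.0$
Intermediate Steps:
$x = \frac{4631}{5}$ ($x = \frac{1}{5} \cdot 4631 = \frac{4631}{5} \approx 926.2$)
$I = 13609$ ($I = -56 + 13665 = 13609$)
$x - I = \frac{4631}{5} - 13609 = - \frac{63414}{5}$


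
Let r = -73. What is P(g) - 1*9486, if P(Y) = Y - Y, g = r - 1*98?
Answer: -9486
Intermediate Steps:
g = -171 (g = -73 - 1*98 = -73 - 98 = -171)
P(Y) = 0
P(g) - 1*9486 = 0 - 1*9486 = 0 - 9486 = -9486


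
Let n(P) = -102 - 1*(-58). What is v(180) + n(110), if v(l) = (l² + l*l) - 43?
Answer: 64713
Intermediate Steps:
v(l) = -43 + 2*l² (v(l) = (l² + l²) - 43 = 2*l² - 43 = -43 + 2*l²)
n(P) = -44 (n(P) = -102 + 58 = -44)
v(180) + n(110) = (-43 + 2*180²) - 44 = (-43 + 2*32400) - 44 = (-43 + 64800) - 44 = 64757 - 44 = 64713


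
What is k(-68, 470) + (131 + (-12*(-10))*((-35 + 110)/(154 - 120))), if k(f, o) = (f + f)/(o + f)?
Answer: 1350971/3417 ≈ 395.37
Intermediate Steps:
k(f, o) = 2*f/(f + o) (k(f, o) = (2*f)/(f + o) = 2*f/(f + o))
k(-68, 470) + (131 + (-12*(-10))*((-35 + 110)/(154 - 120))) = 2*(-68)/(-68 + 470) + (131 + (-12*(-10))*((-35 + 110)/(154 - 120))) = 2*(-68)/402 + (131 + 120*(75/34)) = 2*(-68)*(1/402) + (131 + 120*(75*(1/34))) = -68/201 + (131 + 120*(75/34)) = -68/201 + (131 + 4500/17) = -68/201 + 6727/17 = 1350971/3417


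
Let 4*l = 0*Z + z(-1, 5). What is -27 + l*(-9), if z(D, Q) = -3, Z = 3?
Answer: -81/4 ≈ -20.250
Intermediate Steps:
l = -¾ (l = (0*3 - 3)/4 = (0 - 3)/4 = (¼)*(-3) = -¾ ≈ -0.75000)
-27 + l*(-9) = -27 - ¾*(-9) = -27 + 27/4 = -81/4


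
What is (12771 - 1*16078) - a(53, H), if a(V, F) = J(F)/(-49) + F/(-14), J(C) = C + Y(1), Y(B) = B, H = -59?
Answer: -324615/98 ≈ -3312.4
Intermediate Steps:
J(C) = 1 + C (J(C) = C + 1 = 1 + C)
a(V, F) = -1/49 - 9*F/98 (a(V, F) = (1 + F)/(-49) + F/(-14) = (1 + F)*(-1/49) + F*(-1/14) = (-1/49 - F/49) - F/14 = -1/49 - 9*F/98)
(12771 - 1*16078) - a(53, H) = (12771 - 1*16078) - (-1/49 - 9/98*(-59)) = (12771 - 16078) - (-1/49 + 531/98) = -3307 - 1*529/98 = -3307 - 529/98 = -324615/98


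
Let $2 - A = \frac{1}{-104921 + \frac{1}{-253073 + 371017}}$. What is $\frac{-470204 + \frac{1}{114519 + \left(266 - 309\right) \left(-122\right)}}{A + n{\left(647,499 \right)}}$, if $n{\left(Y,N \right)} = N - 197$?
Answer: $- \frac{696874401632491728957}{450548750631504040} \approx -1546.7$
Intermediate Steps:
$A = \frac{24749722790}{12374802423}$ ($A = 2 - \frac{1}{-104921 + \frac{1}{-253073 + 371017}} = 2 - \frac{1}{-104921 + \frac{1}{117944}} = 2 - \frac{1}{- \frac{12374802423}{117944}} = 2 - - \frac{117944}{12374802423} = 2 + \frac{117944}{12374802423} = \frac{24749722790}{12374802423} \approx 2.0$)
$n{\left(Y,N \right)} = -197 + N$
$\frac{-470204 + \frac{1}{114519 + \left(266 - 309\right) \left(-122\right)}}{A + n{\left(647,499 \right)}} = \frac{-470204 + \frac{1}{114519 + \left(266 - 309\right) \left(-122\right)}}{\frac{24749722790}{12374802423} + \left(-197 + 499\right)} = \frac{-470204 + \frac{1}{114519 - -5246}}{\frac{24749722790}{12374802423} + 302} = \frac{-470204 + \frac{1}{114519 + 5246}}{\frac{3761940054536}{12374802423}} = \left(-470204 + \frac{1}{119765}\right) \frac{12374802423}{3761940054536} = \left(- \frac{56313982059}{119765}\right) \frac{12374802423}{3761940054536} = - \frac{696874401632491728957}{450548750631504040}$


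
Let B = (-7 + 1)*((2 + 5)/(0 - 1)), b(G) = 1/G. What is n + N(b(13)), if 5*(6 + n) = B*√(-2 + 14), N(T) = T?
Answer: -77/13 + 84*√3/5 ≈ 23.175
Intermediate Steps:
B = 42 (B = -42/(-1) = -42*(-1) = -6*(-7) = 42)
n = -6 + 84*√3/5 (n = -6 + (42*√(-2 + 14))/5 = -6 + (42*√12)/5 = -6 + (42*(2*√3))/5 = -6 + (84*√3)/5 = -6 + 84*√3/5 ≈ 23.098)
n + N(b(13)) = (-6 + 84*√3/5) + 1/13 = -77/13 + 84*√3/5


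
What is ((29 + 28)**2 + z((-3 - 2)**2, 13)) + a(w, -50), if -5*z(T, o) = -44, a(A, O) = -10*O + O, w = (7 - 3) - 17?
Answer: 18539/5 ≈ 3707.8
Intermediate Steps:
w = -13 (w = 4 - 17 = -13)
a(A, O) = -9*O
z(T, o) = 44/5 (z(T, o) = -1/5*(-44) = 44/5)
((29 + 28)**2 + z((-3 - 2)**2, 13)) + a(w, -50) = ((29 + 28)**2 + 44/5) - 9*(-50) = (57**2 + 44/5) + 450 = (3249 + 44/5) + 450 = 16289/5 + 450 = 18539/5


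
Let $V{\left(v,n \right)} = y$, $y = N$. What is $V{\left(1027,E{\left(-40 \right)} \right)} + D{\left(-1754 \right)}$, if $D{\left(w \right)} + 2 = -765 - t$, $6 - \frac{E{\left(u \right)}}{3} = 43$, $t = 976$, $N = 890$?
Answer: $-853$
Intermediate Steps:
$E{\left(u \right)} = -111$ ($E{\left(u \right)} = 18 - 129 = -111$)
$y = 890$
$V{\left(v,n \right)} = 890$
$D{\left(w \right)} = -1743$ ($D{\left(w \right)} = -2 - 1741 = -1743$)
$V{\left(1027,E{\left(-40 \right)} \right)} + D{\left(-1754 \right)} = 890 - 1743 = -853$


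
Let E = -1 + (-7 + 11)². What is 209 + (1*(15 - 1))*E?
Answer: 419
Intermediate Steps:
E = 15 (E = -1 + 4² = -1 + 16 = 15)
209 + (1*(15 - 1))*E = 209 + (1*(15 - 1))*15 = 209 + (1*14)*15 = 209 + 14*15 = 209 + 210 = 419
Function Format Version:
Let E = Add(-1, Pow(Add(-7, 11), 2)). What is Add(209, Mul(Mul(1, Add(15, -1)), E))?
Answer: 419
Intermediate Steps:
E = 15 (E = Add(-1, Pow(4, 2)) = Add(-1, 16) = 15)
Add(209, Mul(Mul(1, Add(15, -1)), E)) = Add(209, Mul(Mul(1, Add(15, -1)), 15)) = Add(209, Mul(Mul(1, 14), 15)) = Add(209, Mul(14, 15)) = Add(209, 210) = 419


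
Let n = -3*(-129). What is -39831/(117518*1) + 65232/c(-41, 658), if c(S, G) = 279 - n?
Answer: -71020703/117518 ≈ -604.34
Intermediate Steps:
n = 387
c(S, G) = -108 (c(S, G) = 279 - 1*387 = 279 - 387 = -108)
-39831/(117518*1) + 65232/c(-41, 658) = -39831/(117518*1) + 65232/(-108) = -39831/117518 + 65232*(-1/108) = -39831*1/117518 - 604 = -39831/117518 - 604 = -71020703/117518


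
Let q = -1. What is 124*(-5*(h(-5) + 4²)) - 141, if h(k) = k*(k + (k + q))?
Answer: -44161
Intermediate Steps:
h(k) = k*(-1 + 2*k) (h(k) = k*(k + (k - 1)) = k*(k + (-1 + k)) = k*(-1 + 2*k))
124*(-5*(h(-5) + 4²)) - 141 = 124*(-5*(-5*(-1 + 2*(-5)) + 4²)) - 141 = 124*(-5*(-5*(-1 - 10) + 16)) - 141 = 124*(-5*(-5*(-11) + 16)) - 141 = 124*(-5*(55 + 16)) - 141 = 124*(-5*71) - 141 = 124*(-355) - 141 = -44020 - 141 = -44161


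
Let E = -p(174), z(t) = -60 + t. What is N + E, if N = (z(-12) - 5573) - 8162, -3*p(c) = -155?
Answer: -41576/3 ≈ -13859.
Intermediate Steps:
p(c) = 155/3 (p(c) = -1/3*(-155) = 155/3)
E = -155/3 (E = -1*155/3 = -155/3 ≈ -51.667)
N = -13807 (N = ((-60 - 12) - 5573) - 8162 = (-72 - 5573) - 8162 = -5645 - 8162 = -13807)
N + E = -13807 - 155/3 = -41576/3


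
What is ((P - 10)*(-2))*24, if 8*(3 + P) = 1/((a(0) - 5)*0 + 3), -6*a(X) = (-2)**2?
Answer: 622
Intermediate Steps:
a(X) = -2/3 (a(X) = -1/6*(-2)**2 = -1/6*4 = -2/3)
P = -71/24 (P = -3 + 1/(8*((-2/3 - 5)*0 + 3)) = -3 + 1/(8*(-17/3*0 + 3)) = -3 + 1/(8*(0 + 3)) = -3 + (1/8)/3 = -3 + (1/8)*(1/3) = -3 + 1/24 = -71/24 ≈ -2.9583)
((P - 10)*(-2))*24 = ((-71/24 - 10)*(-2))*24 = -311/24*(-2)*24 = (311/12)*24 = 622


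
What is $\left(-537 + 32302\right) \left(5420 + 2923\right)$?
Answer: $265015395$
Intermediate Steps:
$\left(-537 + 32302\right) \left(5420 + 2923\right) = 31765 \cdot 8343 = 265015395$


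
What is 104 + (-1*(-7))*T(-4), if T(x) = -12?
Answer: 20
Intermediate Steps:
104 + (-1*(-7))*T(-4) = 104 - 1*(-7)*(-12) = 104 + 7*(-12) = 104 - 84 = 20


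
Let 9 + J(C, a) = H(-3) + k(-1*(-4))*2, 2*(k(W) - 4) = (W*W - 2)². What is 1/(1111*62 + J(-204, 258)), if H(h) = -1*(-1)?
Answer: 1/69078 ≈ 1.4476e-5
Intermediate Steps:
H(h) = 1
k(W) = 4 + (-2 + W²)²/2 (k(W) = 4 + (W*W - 2)²/2 = 4 + (W² - 2)²/2 = 4 + (-2 + W²)²/2)
J(C, a) = 196 (J(C, a) = -9 + (1 + (4 + (-2 + (-1*(-4))²)²/2)*2) = -9 + (1 + (4 + (-2 + 4²)²/2)*2) = -9 + (1 + (4 + (-2 + 16)²/2)*2) = -9 + (1 + (4 + (½)*14²)*2) = -9 + (1 + (4 + (½)*196)*2) = -9 + (1 + (4 + 98)*2) = -9 + (1 + 102*2) = -9 + (1 + 204) = -9 + 205 = 196)
1/(1111*62 + J(-204, 258)) = 1/(1111*62 + 196) = 1/(68882 + 196) = 1/69078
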